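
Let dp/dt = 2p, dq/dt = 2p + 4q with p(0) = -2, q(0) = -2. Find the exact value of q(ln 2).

A = [[2,0],[2,4]]; eigenvalues λ = 4, 2.
Eigenvectors: (0,1) for λ=4, (-1,1) for λ=2.
From the initial condition, c_1 = -4, c_2 = 2.
q(ln 2) = (-4)(2^4)(1) + (2)(2^2)(1) = -56.

-56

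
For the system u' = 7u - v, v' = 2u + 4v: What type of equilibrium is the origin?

unstable node

A = [[7,-1],[2,4]]; det(A-λI) = λ^2 - 11λ + 30.
λ = 6, 5: both positive.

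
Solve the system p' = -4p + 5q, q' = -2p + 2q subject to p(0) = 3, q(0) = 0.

p(t) = -9e^(-t)sin(t) + 3e^(-t)cos(t), q(t) = -6e^(-t)sin(t)

Coefficient matrix A = [[-4, 5], [-2, 2]].
Characteristic polynomial det(A - λI) = λ^2 + 2λ + 2 = 0.
Eigenvalues λ = -1 ± i (complex conjugate pair).
For λ=-1+i: an eigenvector is (2,1) - i(-1,-1) = (2 + i, 1 + i).
A real fundamental pair from Re and Im of e^((-1+i)t)v: X_1 = e^(-t)(cos(t)·(2,1) + sin(t)·(-1,-1)), X_2 = e^(-t)(sin(t)·(2,1) - cos(t)·(-1,-1)).
General solution: C_1X_1 + C_2X_2.
Applying p(0)=3, q(0)=0 gives C_1=3, C_2=-3.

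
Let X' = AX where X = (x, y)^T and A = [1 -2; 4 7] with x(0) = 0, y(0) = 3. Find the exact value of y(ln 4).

5952

A = [[1,-2],[4,7]]; eigenvalues λ = 3, 5.
Eigenvectors: (-1,1) for λ=3, (-1,2) for λ=5.
From the initial condition, c_1 = -3, c_2 = 3.
y(ln 4) = (-3)(4^3)(1) + (3)(4^5)(2) = 5952.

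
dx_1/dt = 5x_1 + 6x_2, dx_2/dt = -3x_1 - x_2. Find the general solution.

Coefficient matrix A = [[5, 6], [-3, -1]].
Characteristic polynomial det(A - λI) = λ^2 - 4λ + 13 = 0.
Eigenvalues λ = 2 ± 3i (complex conjugate pair).
For λ=2+3i: an eigenvector is (-1,1) - i(1,0) = (-1 - i, 1).
A real fundamental pair from Re and Im of e^((2+3i)t)v: X_1 = e^(2t)(cos(3t)·(-1,1) + sin(3t)·(1,0)), X_2 = e^(2t)(sin(3t)·(-1,1) - cos(3t)·(1,0)).
General solution: C_1X_1 + C_2X_2.

x_1(t) = C_1e^(2t)sin(3t) - C_1e^(2t)cos(3t) - C_2e^(2t)sin(3t) - C_2e^(2t)cos(3t), x_2(t) = C_1e^(2t)cos(3t) + C_2e^(2t)sin(3t)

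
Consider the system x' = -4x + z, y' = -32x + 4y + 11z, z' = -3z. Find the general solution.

x(t) = K_1e^(-4t) + K_2e^(-3t), y(t) = 4K_1e^(-4t) + 3K_2e^(-3t) + K_3e^(4t), z(t) = K_2e^(-3t)

Coefficient matrix A = [[-4, 0, 1], [-32, 4, 11], [0, 0, -3]].
det(A - λI) = 0 gives eigenvalues λ = -4, -3, 4.
For λ=-4: eigenvector (1,4,0).
For λ=-3: eigenvector (1,3,1).
For λ=4: eigenvector (0,1,0).
General solution: K_1e^(-4t)(1,4,0) + K_2e^(-3t)(1,3,1) + K_3e^(4t)(0,1,0).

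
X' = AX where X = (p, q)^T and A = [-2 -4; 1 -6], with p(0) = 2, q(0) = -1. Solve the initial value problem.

Coefficient matrix A = [[-2, -4], [1, -6]].
Characteristic polynomial det(A - λI) = λ^2 + 8λ + 16 = 0.
Single eigenvalue λ = -4 with algebraic multiplicity 2.
Eigenvector v = (-2,-1); generalized eigenvector w with (A-λI)w=v is (-1,0).
General solution: e^(-4t)[c_1·v + c_2·(t·v + w)].
Applying p(0)=2, q(0)=-1 gives c_1=1, c_2=-4.

p(t) = 8te^(-4t) + 2e^(-4t), q(t) = 4te^(-4t) - e^(-4t)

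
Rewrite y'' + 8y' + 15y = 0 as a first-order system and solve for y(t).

Let x_1 = y, x_2 = y'. Then x_1' = x_2 and x_2' = -15x_1 - 8x_2.
A = [[0,1],[-15,-8]]; det(A-λI) = λ^2 + 8λ + 15.
Eigenvalues λ = -3, -5 with eigenvectors (1,-3), (1,-5).

y(t) = C_1e^(-3t) + C_2e^(-5t)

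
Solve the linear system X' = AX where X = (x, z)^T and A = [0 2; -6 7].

x(t) = 2c_1e^(3t) + c_2e^(4t), z(t) = 3c_1e^(3t) + 2c_2e^(4t)

Coefficient matrix A = [[0, 2], [-6, 7]].
Characteristic polynomial det(A - λI) = λ^2 - 7λ + 12 = 0.
Eigenvalues λ = 3, 4.
For λ=3: (A-λI) row 1 is [-3, 2], so an eigenvector is (2, 3).
For λ=4: (A-λI) row 1 is [-4, 2], so an eigenvector is (1, 2).
General solution: c_1e^(3t)(2,3) + c_2e^(4t)(1,2).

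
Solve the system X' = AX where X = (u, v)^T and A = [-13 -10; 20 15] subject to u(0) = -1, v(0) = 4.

u(t) = -13e^(t)sin(2t) - e^(t)cos(2t), v(t) = 18e^(t)sin(2t) + 4e^(t)cos(2t)

Coefficient matrix A = [[-13, -10], [20, 15]].
Characteristic polynomial det(A - λI) = λ^2 - 2λ + 5 = 0.
Eigenvalues λ = 1 ± 2i (complex conjugate pair).
For λ=1+2i: an eigenvector is (2,-3) - i(1,-1) = (2 - i, -3 + i).
A real fundamental pair from Re and Im of e^((1+2i)t)v: X_1 = e^(t)(cos(2t)·(2,-3) + sin(2t)·(1,-1)), X_2 = e^(t)(sin(2t)·(2,-3) - cos(2t)·(1,-1)).
General solution: C_1X_1 + C_2X_2.
Applying u(0)=-1, v(0)=4 gives C_1=-3, C_2=-5.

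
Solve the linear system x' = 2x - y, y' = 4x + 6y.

x(t) = c_1e^(4t) + c_2te^(4t) - 2c_2e^(4t), y(t) = -2c_1e^(4t) - 2c_2te^(4t) + 3c_2e^(4t)

Coefficient matrix A = [[2, -1], [4, 6]].
Characteristic polynomial det(A - λI) = λ^2 - 8λ + 16 = 0.
Single eigenvalue λ = 4 with algebraic multiplicity 2.
Eigenvector v = (1,-2); generalized eigenvector w with (A-λI)w=v is (-2,3).
General solution: e^(4t)[c_1·v + c_2·(t·v + w)].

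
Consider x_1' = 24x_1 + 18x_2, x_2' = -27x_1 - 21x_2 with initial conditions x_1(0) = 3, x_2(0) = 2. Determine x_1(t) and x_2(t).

x_1(t) = 13e^(6t) - 10e^(-3t), x_2(t) = -13e^(6t) + 15e^(-3t)

Coefficient matrix A = [[24, 18], [-27, -21]].
Characteristic polynomial det(A - λI) = λ^2 - 3λ - 18 = 0.
Eigenvalues λ = 6, -3.
For λ=6: (A-λI) row 1 is [18, 18], so an eigenvector is (1, -1).
For λ=-3: (A-λI) row 1 is [27, 18], so an eigenvector is (2, -3).
General solution: C_1e^(6t)(1,-1) + C_2e^(-3t)(2,-3).
Applying x_1(0)=3, x_2(0)=2 gives C_1=13, C_2=-5.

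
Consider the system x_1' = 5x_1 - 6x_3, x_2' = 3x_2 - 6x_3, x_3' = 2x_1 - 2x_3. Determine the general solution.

Coefficient matrix A = [[5, 0, -6], [0, 3, -6], [2, 0, -2]].
det(A - λI) = 0 gives eigenvalues λ = 3, 1, 2.
For λ=3: eigenvector (0,1,0).
For λ=1: eigenvector (-3,-6,-2).
For λ=2: eigenvector (2,6,1).
General solution: C_1e^(3t)(0,1,0) + C_2e^(t)(-3,-6,-2) + C_3e^(2t)(2,6,1).

x_1(t) = -3C_2e^(t) + 2C_3e^(2t), x_2(t) = C_1e^(3t) - 6C_2e^(t) + 6C_3e^(2t), x_3(t) = -2C_2e^(t) + C_3e^(2t)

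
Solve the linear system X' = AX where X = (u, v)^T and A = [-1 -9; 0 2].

Coefficient matrix A = [[-1, -9], [0, 2]].
Characteristic polynomial det(A - λI) = λ^2 - λ - 2 = 0.
Eigenvalues λ = -1, 2.
For λ=-1: (A-λI) row 1 is [0, -9], so an eigenvector is (1, 0).
For λ=2: (A-λI) row 1 is [-3, -9], so an eigenvector is (3, -1).
General solution: K_1e^(-t)(1,0) + K_2e^(2t)(3,-1).

u(t) = K_1e^(-t) + 3K_2e^(2t), v(t) = -K_2e^(2t)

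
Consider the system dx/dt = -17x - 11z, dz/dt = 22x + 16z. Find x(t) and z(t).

x(t) = K_1e^(5t) - K_2e^(-6t), z(t) = -2K_1e^(5t) + K_2e^(-6t)

Coefficient matrix A = [[-17, -11], [22, 16]].
Characteristic polynomial det(A - λI) = λ^2 + λ - 30 = 0.
Eigenvalues λ = 5, -6.
For λ=5: (A-λI) row 1 is [-22, -11], so an eigenvector is (1, -2).
For λ=-6: (A-λI) row 1 is [-11, -11], so an eigenvector is (-1, 1).
General solution: K_1e^(5t)(1,-2) + K_2e^(-6t)(-1,1).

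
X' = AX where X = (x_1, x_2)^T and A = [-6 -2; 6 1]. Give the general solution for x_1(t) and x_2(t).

Coefficient matrix A = [[-6, -2], [6, 1]].
Characteristic polynomial det(A - λI) = λ^2 + 5λ + 6 = 0.
Eigenvalues λ = -3, -2.
For λ=-3: (A-λI) row 1 is [-3, -2], so an eigenvector is (-2, 3).
For λ=-2: (A-λI) row 1 is [-4, -2], so an eigenvector is (-1, 2).
General solution: K_1e^(-3t)(-2,3) + K_2e^(-2t)(-1,2).

x_1(t) = -2K_1e^(-3t) - K_2e^(-2t), x_2(t) = 3K_1e^(-3t) + 2K_2e^(-2t)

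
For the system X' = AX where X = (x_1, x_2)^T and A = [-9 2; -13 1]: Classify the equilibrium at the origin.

stable spiral

A = [[-9,2],[-13,1]]; det(A-λI) = λ^2 + 8λ + 17.
λ = -4 ± i: negative real part.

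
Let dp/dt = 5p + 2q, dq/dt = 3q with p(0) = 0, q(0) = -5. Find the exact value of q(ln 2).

A = [[5,2],[0,3]]; eigenvalues λ = 5, 3.
Eigenvectors: (-1,0) for λ=5, (-1,1) for λ=3.
From the initial condition, c_1 = 5, c_2 = -5.
q(ln 2) = (5)(2^5)(0) + (-5)(2^3)(1) = -40.

-40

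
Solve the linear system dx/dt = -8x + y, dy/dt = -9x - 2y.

x(t) = C_1e^(-5t) + C_2te^(-5t) - C_2e^(-5t), y(t) = 3C_1e^(-5t) + 3C_2te^(-5t) - 2C_2e^(-5t)

Coefficient matrix A = [[-8, 1], [-9, -2]].
Characteristic polynomial det(A - λI) = λ^2 + 10λ + 25 = 0.
Single eigenvalue λ = -5 with algebraic multiplicity 2.
Eigenvector v = (1,3); generalized eigenvector w with (A-λI)w=v is (-1,-2).
General solution: e^(-5t)[C_1·v + C_2·(t·v + w)].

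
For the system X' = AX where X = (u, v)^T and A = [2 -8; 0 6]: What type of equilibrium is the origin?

A = [[2,-8],[0,6]]; det(A-λI) = λ^2 - 8λ + 12.
λ = 2, 6: both positive.

unstable node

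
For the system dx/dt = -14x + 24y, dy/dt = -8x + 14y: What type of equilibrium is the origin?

A = [[-14,24],[-8,14]]; det(A-λI) = λ^2 - 4.
λ = -2, 2: opposite signs.

saddle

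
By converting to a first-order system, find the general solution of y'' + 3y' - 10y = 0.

Let x_1 = y, x_2 = y'. Then x_1' = x_2 and x_2' = 10x_1 - 3x_2.
A = [[0,1],[10,-3]]; det(A-λI) = λ^2 + 3λ - 10.
Eigenvalues λ = 2, -5 with eigenvectors (1,2), (1,-5).

y(t) = K_1e^(2t) + K_2e^(-5t)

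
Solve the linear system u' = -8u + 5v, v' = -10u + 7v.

Coefficient matrix A = [[-8, 5], [-10, 7]].
Characteristic polynomial det(A - λI) = λ^2 + λ - 6 = 0.
Eigenvalues λ = -3, 2.
For λ=-3: (A-λI) row 1 is [-5, 5], so an eigenvector is (-1, -1).
For λ=2: (A-λI) row 1 is [-10, 5], so an eigenvector is (1, 2).
General solution: c_1e^(-3t)(-1,-1) + c_2e^(2t)(1,2).

u(t) = -c_1e^(-3t) + c_2e^(2t), v(t) = -c_1e^(-3t) + 2c_2e^(2t)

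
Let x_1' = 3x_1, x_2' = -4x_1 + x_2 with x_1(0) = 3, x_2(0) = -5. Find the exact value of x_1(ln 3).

A = [[3,0],[-4,1]]; eigenvalues λ = 1, 3.
Eigenvectors: (0,1) for λ=1, (1,-2) for λ=3.
From the initial condition, c_1 = 1, c_2 = 3.
x_1(ln 3) = (1)(3^1)(0) + (3)(3^3)(1) = 81.

81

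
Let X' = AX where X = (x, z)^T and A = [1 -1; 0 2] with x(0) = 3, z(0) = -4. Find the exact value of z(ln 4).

-64

A = [[1,-1],[0,2]]; eigenvalues λ = 2, 1.
Eigenvectors: (-1,1) for λ=2, (1,0) for λ=1.
From the initial condition, c_1 = -4, c_2 = -1.
z(ln 4) = (-4)(4^2)(1) + (-1)(4^1)(0) = -64.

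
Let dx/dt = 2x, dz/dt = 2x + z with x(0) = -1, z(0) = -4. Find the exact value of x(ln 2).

-4

A = [[2,0],[2,1]]; eigenvalues λ = 1, 2.
Eigenvectors: (0,-1) for λ=1, (-1,-2) for λ=2.
From the initial condition, c_1 = 2, c_2 = 1.
x(ln 2) = (2)(2^1)(0) + (1)(2^2)(-1) = -4.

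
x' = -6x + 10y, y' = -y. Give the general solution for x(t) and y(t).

Coefficient matrix A = [[-6, 10], [0, -1]].
Characteristic polynomial det(A - λI) = λ^2 + 7λ + 6 = 0.
Eigenvalues λ = -1, -6.
For λ=-1: (A-λI) row 1 is [-5, 10], so an eigenvector is (-2, -1).
For λ=-6: (A-λI) row 1 is [0, 10], so an eigenvector is (1, 0).
General solution: C_1e^(-t)(-2,-1) + C_2e^(-6t)(1,0).

x(t) = -2C_1e^(-t) + C_2e^(-6t), y(t) = -C_1e^(-t)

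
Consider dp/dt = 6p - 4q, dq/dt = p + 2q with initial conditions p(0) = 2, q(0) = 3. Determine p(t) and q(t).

Coefficient matrix A = [[6, -4], [1, 2]].
Characteristic polynomial det(A - λI) = λ^2 - 8λ + 16 = 0.
Single eigenvalue λ = 4 with algebraic multiplicity 2.
Eigenvector v = (-2,-1); generalized eigenvector w with (A-λI)w=v is (3,2).
General solution: e^(4t)[K_1·v + K_2·(t·v + w)].
Applying p(0)=2, q(0)=3 gives K_1=5, K_2=4.

p(t) = -8te^(4t) + 2e^(4t), q(t) = -4te^(4t) + 3e^(4t)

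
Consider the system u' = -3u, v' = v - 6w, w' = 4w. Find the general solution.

u(t) = C_3e^(-3t), v(t) = -2C_1e^(4t) + C_2e^(t), w(t) = C_1e^(4t)

Coefficient matrix A = [[-3, 0, 0], [0, 1, -6], [0, 0, 4]].
det(A - λI) = 0 gives eigenvalues λ = 4, 1, -3.
For λ=4: eigenvector (0,-2,1).
For λ=1: eigenvector (0,1,0).
For λ=-3: eigenvector (1,0,0).
General solution: C_1e^(4t)(0,-2,1) + C_2e^(t)(0,1,0) + C_3e^(-3t)(1,0,0).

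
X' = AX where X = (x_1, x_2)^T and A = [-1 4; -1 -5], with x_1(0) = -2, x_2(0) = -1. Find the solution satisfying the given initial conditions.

Coefficient matrix A = [[-1, 4], [-1, -5]].
Characteristic polynomial det(A - λI) = λ^2 + 6λ + 9 = 0.
Single eigenvalue λ = -3 with algebraic multiplicity 2.
Eigenvector v = (2,-1); generalized eigenvector w with (A-λI)w=v is (3,-1).
General solution: e^(-3t)[c_1·v + c_2·(t·v + w)].
Applying x_1(0)=-2, x_2(0)=-1 gives c_1=5, c_2=-4.

x_1(t) = -8te^(-3t) - 2e^(-3t), x_2(t) = 4te^(-3t) - e^(-3t)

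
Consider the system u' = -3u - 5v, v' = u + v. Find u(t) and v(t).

u(t) = -C_1e^(-t)sin(t) - 2C_1e^(-t)cos(t) - 2C_2e^(-t)sin(t) + C_2e^(-t)cos(t), v(t) = C_1e^(-t)cos(t) + C_2e^(-t)sin(t)

Coefficient matrix A = [[-3, -5], [1, 1]].
Characteristic polynomial det(A - λI) = λ^2 + 2λ + 2 = 0.
Eigenvalues λ = -1 ± i (complex conjugate pair).
For λ=-1+i: an eigenvector is (-2,1) - i(-1,0) = (-2 + i, 1).
A real fundamental pair from Re and Im of e^((-1+i)t)v: X_1 = e^(-t)(cos(t)·(-2,1) + sin(t)·(-1,0)), X_2 = e^(-t)(sin(t)·(-2,1) - cos(t)·(-1,0)).
General solution: C_1X_1 + C_2X_2.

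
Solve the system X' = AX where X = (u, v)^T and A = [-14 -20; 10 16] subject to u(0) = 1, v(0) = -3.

Coefficient matrix A = [[-14, -20], [10, 16]].
Characteristic polynomial det(A - λI) = λ^2 - 2λ - 24 = 0.
Eigenvalues λ = 6, -4.
For λ=6: (A-λI) row 1 is [-20, -20], so an eigenvector is (1, -1).
For λ=-4: (A-λI) row 1 is [-10, -20], so an eigenvector is (2, -1).
General solution: c_1e^(6t)(1,-1) + c_2e^(-4t)(2,-1).
Applying u(0)=1, v(0)=-3 gives c_1=5, c_2=-2.

u(t) = 5e^(6t) - 4e^(-4t), v(t) = -5e^(6t) + 2e^(-4t)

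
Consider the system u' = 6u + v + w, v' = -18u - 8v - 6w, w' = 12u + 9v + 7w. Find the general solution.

Coefficient matrix A = [[6, 1, 1], [-18, -8, -6], [12, 9, 7]].
det(A - λI) = 0 gives eigenvalues λ = 3, -2, 4.
For λ=3: eigenvector (-1,0,3).
For λ=-2: eigenvector (0,1,-1).
For λ=4: eigenvector (1,-1,-1).
General solution: K_1e^(3t)(-1,0,3) + K_2e^(-2t)(0,1,-1) + K_3e^(4t)(1,-1,-1).

u(t) = -K_1e^(3t) + K_3e^(4t), v(t) = K_2e^(-2t) - K_3e^(4t), w(t) = 3K_1e^(3t) - K_2e^(-2t) - K_3e^(4t)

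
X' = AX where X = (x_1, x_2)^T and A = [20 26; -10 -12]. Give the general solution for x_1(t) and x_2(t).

x_1(t) = -3C_1e^(4t)sin(2t) - 2C_1e^(4t)cos(2t) - 2C_2e^(4t)sin(2t) + 3C_2e^(4t)cos(2t), x_2(t) = 2C_1e^(4t)sin(2t) + C_1e^(4t)cos(2t) + C_2e^(4t)sin(2t) - 2C_2e^(4t)cos(2t)

Coefficient matrix A = [[20, 26], [-10, -12]].
Characteristic polynomial det(A - λI) = λ^2 - 8λ + 20 = 0.
Eigenvalues λ = 4 ± 2i (complex conjugate pair).
For λ=4+2i: an eigenvector is (-2,1) - i(-3,2) = (-2 + 3i, 1 - 2i).
A real fundamental pair from Re and Im of e^((4+2i)t)v: X_1 = e^(4t)(cos(2t)·(-2,1) + sin(2t)·(-3,2)), X_2 = e^(4t)(sin(2t)·(-2,1) - cos(2t)·(-3,2)).
General solution: C_1X_1 + C_2X_2.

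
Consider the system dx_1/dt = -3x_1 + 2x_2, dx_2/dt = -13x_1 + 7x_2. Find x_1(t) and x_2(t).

x_1(t) = -K_1e^(2t)sin(t) - K_1e^(2t)cos(t) - K_2e^(2t)sin(t) + K_2e^(2t)cos(t), x_2(t) = -2K_1e^(2t)sin(t) - 3K_1e^(2t)cos(t) - 3K_2e^(2t)sin(t) + 2K_2e^(2t)cos(t)

Coefficient matrix A = [[-3, 2], [-13, 7]].
Characteristic polynomial det(A - λI) = λ^2 - 4λ + 5 = 0.
Eigenvalues λ = 2 ± i (complex conjugate pair).
For λ=2+i: an eigenvector is (-1,-3) - i(-1,-2) = (-1 + i, -3 + 2i).
A real fundamental pair from Re and Im of e^((2+i)t)v: X_1 = e^(2t)(cos(t)·(-1,-3) + sin(t)·(-1,-2)), X_2 = e^(2t)(sin(t)·(-1,-3) - cos(t)·(-1,-2)).
General solution: K_1X_1 + K_2X_2.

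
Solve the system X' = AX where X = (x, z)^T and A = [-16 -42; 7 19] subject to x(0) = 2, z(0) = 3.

Coefficient matrix A = [[-16, -42], [7, 19]].
Characteristic polynomial det(A - λI) = λ^2 - 3λ - 10 = 0.
Eigenvalues λ = -2, 5.
For λ=-2: (A-λI) row 1 is [-14, -42], so an eigenvector is (3, -1).
For λ=5: (A-λI) row 1 is [-21, -42], so an eigenvector is (2, -1).
General solution: K_1e^(-2t)(3,-1) + K_2e^(5t)(2,-1).
Applying x(0)=2, z(0)=3 gives K_1=8, K_2=-11.

x(t) = -22e^(5t) + 24e^(-2t), z(t) = 11e^(5t) - 8e^(-2t)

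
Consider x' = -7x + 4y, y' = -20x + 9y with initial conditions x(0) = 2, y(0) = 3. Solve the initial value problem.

Coefficient matrix A = [[-7, 4], [-20, 9]].
Characteristic polynomial det(A - λI) = λ^2 - 2λ + 17 = 0.
Eigenvalues λ = 1 ± 4i (complex conjugate pair).
For λ=1+4i: an eigenvector is (0,-1) - i(-1,-2) = (0 + i, -1 + 2i).
A real fundamental pair from Re and Im of e^((1+4i)t)v: X_1 = e^(t)(cos(4t)·(0,-1) + sin(4t)·(-1,-2)), X_2 = e^(t)(sin(4t)·(0,-1) - cos(4t)·(-1,-2)).
General solution: c_1X_1 + c_2X_2.
Applying x(0)=2, y(0)=3 gives c_1=1, c_2=2.

x(t) = -e^(t)sin(4t) + 2e^(t)cos(4t), y(t) = -4e^(t)sin(4t) + 3e^(t)cos(4t)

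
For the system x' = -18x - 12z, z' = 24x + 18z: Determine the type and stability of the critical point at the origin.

A = [[-18,-12],[24,18]]; det(A-λI) = λ^2 - 36.
λ = -6, 6: opposite signs.

saddle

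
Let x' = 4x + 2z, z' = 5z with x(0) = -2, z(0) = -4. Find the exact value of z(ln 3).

-972

A = [[4,2],[0,5]]; eigenvalues λ = 5, 4.
Eigenvectors: (-2,-1) for λ=5, (-1,0) for λ=4.
From the initial condition, c_1 = 4, c_2 = -6.
z(ln 3) = (4)(3^5)(-1) + (-6)(3^4)(0) = -972.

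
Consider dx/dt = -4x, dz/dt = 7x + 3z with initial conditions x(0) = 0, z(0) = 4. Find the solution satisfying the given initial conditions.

x(t) = 0, z(t) = 4e^(3t)

Coefficient matrix A = [[-4, 0], [7, 3]].
Characteristic polynomial det(A - λI) = λ^2 + λ - 12 = 0.
Eigenvalues λ = -4, 3.
For λ=-4: (A-λI) row 2 is [7, 7], so an eigenvector is (-1, 1).
For λ=3: (A-λI) row 1 is [-7, 0], so an eigenvector is (0, 1).
General solution: C_1e^(-4t)(-1,1) + C_2e^(3t)(0,1).
Applying x(0)=0, z(0)=4 gives C_1=0, C_2=4.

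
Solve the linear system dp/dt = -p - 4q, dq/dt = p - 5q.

Coefficient matrix A = [[-1, -4], [1, -5]].
Characteristic polynomial det(A - λI) = λ^2 + 6λ + 9 = 0.
Single eigenvalue λ = -3 with algebraic multiplicity 2.
Eigenvector v = (-2,-1); generalized eigenvector w with (A-λI)w=v is (-3,-1).
General solution: e^(-3t)[K_1·v + K_2·(t·v + w)].

p(t) = -2K_1e^(-3t) - 2K_2te^(-3t) - 3K_2e^(-3t), q(t) = -K_1e^(-3t) - K_2te^(-3t) - K_2e^(-3t)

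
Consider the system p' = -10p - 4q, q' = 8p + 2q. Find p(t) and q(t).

p(t) = K_1e^(-6t) + K_2e^(-2t), q(t) = -K_1e^(-6t) - 2K_2e^(-2t)

Coefficient matrix A = [[-10, -4], [8, 2]].
Characteristic polynomial det(A - λI) = λ^2 + 8λ + 12 = 0.
Eigenvalues λ = -6, -2.
For λ=-6: (A-λI) row 1 is [-4, -4], so an eigenvector is (1, -1).
For λ=-2: (A-λI) row 1 is [-8, -4], so an eigenvector is (1, -2).
General solution: K_1e^(-6t)(1,-1) + K_2e^(-2t)(1,-2).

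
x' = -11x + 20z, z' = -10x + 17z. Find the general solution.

Coefficient matrix A = [[-11, 20], [-10, 17]].
Characteristic polynomial det(A - λI) = λ^2 - 6λ + 13 = 0.
Eigenvalues λ = 3 ± 2i (complex conjugate pair).
For λ=3+2i: an eigenvector is (3,2) - i(-1,-1) = (3 + i, 2 + i).
A real fundamental pair from Re and Im of e^((3+2i)t)v: X_1 = e^(3t)(cos(2t)·(3,2) + sin(2t)·(-1,-1)), X_2 = e^(3t)(sin(2t)·(3,2) - cos(2t)·(-1,-1)).
General solution: K_1X_1 + K_2X_2.

x(t) = -K_1e^(3t)sin(2t) + 3K_1e^(3t)cos(2t) + 3K_2e^(3t)sin(2t) + K_2e^(3t)cos(2t), z(t) = -K_1e^(3t)sin(2t) + 2K_1e^(3t)cos(2t) + 2K_2e^(3t)sin(2t) + K_2e^(3t)cos(2t)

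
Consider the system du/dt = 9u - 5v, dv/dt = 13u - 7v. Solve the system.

Coefficient matrix A = [[9, -5], [13, -7]].
Characteristic polynomial det(A - λI) = λ^2 - 2λ + 2 = 0.
Eigenvalues λ = 1 ± i (complex conjugate pair).
For λ=1+i: an eigenvector is (2,3) - i(1,2) = (2 - i, 3 - 2i).
A real fundamental pair from Re and Im of e^((1+i)t)v: X_1 = e^(t)(cos(t)·(2,3) + sin(t)·(1,2)), X_2 = e^(t)(sin(t)·(2,3) - cos(t)·(1,2)).
General solution: K_1X_1 + K_2X_2.

u(t) = K_1e^(t)sin(t) + 2K_1e^(t)cos(t) + 2K_2e^(t)sin(t) - K_2e^(t)cos(t), v(t) = 2K_1e^(t)sin(t) + 3K_1e^(t)cos(t) + 3K_2e^(t)sin(t) - 2K_2e^(t)cos(t)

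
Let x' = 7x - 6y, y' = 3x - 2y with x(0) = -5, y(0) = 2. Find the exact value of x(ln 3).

-1107

A = [[7,-6],[3,-2]]; eigenvalues λ = 1, 4.
Eigenvectors: (1,1) for λ=1, (2,1) for λ=4.
From the initial condition, c_1 = 9, c_2 = -7.
x(ln 3) = (9)(3^1)(1) + (-7)(3^4)(2) = -1107.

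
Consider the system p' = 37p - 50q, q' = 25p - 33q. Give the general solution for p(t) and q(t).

Coefficient matrix A = [[37, -50], [25, -33]].
Characteristic polynomial det(A - λI) = λ^2 - 4λ + 29 = 0.
Eigenvalues λ = 2 ± 5i (complex conjugate pair).
For λ=2+5i: an eigenvector is (1,1) - i(-3,-2) = (1 + 3i, 1 + 2i).
A real fundamental pair from Re and Im of e^((2+5i)t)v: X_1 = e^(2t)(cos(5t)·(1,1) + sin(5t)·(-3,-2)), X_2 = e^(2t)(sin(5t)·(1,1) - cos(5t)·(-3,-2)).
General solution: K_1X_1 + K_2X_2.

p(t) = -3K_1e^(2t)sin(5t) + K_1e^(2t)cos(5t) + K_2e^(2t)sin(5t) + 3K_2e^(2t)cos(5t), q(t) = -2K_1e^(2t)sin(5t) + K_1e^(2t)cos(5t) + K_2e^(2t)sin(5t) + 2K_2e^(2t)cos(5t)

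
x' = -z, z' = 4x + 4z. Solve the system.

Coefficient matrix A = [[0, -1], [4, 4]].
Characteristic polynomial det(A - λI) = λ^2 - 4λ + 4 = 0.
Single eigenvalue λ = 2 with algebraic multiplicity 2.
Eigenvector v = (-1,2); generalized eigenvector w with (A-λI)w=v is (0,1).
General solution: e^(2t)[c_1·v + c_2·(t·v + w)].

x(t) = -c_1e^(2t) - c_2te^(2t), z(t) = 2c_1e^(2t) + 2c_2te^(2t) + c_2e^(2t)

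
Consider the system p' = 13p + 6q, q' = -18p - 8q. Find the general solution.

Coefficient matrix A = [[13, 6], [-18, -8]].
Characteristic polynomial det(A - λI) = λ^2 - 5λ + 4 = 0.
Eigenvalues λ = 1, 4.
For λ=1: (A-λI) row 1 is [12, 6], so an eigenvector is (-1, 2).
For λ=4: (A-λI) row 1 is [9, 6], so an eigenvector is (-2, 3).
General solution: K_1e^(t)(-1,2) + K_2e^(4t)(-2,3).

p(t) = -K_1e^(t) - 2K_2e^(4t), q(t) = 2K_1e^(t) + 3K_2e^(4t)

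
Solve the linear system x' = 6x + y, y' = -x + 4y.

x(t) = -C_1e^(5t) - C_2te^(5t) + 2C_2e^(5t), y(t) = C_1e^(5t) + C_2te^(5t) - 3C_2e^(5t)

Coefficient matrix A = [[6, 1], [-1, 4]].
Characteristic polynomial det(A - λI) = λ^2 - 10λ + 25 = 0.
Single eigenvalue λ = 5 with algebraic multiplicity 2.
Eigenvector v = (-1,1); generalized eigenvector w with (A-λI)w=v is (2,-3).
General solution: e^(5t)[C_1·v + C_2·(t·v + w)].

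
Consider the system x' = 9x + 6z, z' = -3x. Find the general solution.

Coefficient matrix A = [[9, 6], [-3, 0]].
Characteristic polynomial det(A - λI) = λ^2 - 9λ + 18 = 0.
Eigenvalues λ = 6, 3.
For λ=6: (A-λI) row 1 is [3, 6], so an eigenvector is (2, -1).
For λ=3: (A-λI) row 1 is [6, 6], so an eigenvector is (1, -1).
General solution: c_1e^(6t)(2,-1) + c_2e^(3t)(1,-1).

x(t) = 2c_1e^(6t) + c_2e^(3t), z(t) = -c_1e^(6t) - c_2e^(3t)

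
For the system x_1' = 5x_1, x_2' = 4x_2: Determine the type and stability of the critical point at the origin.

unstable node

A = [[5,0],[0,4]]; det(A-λI) = λ^2 - 9λ + 20.
λ = 4, 5: both positive.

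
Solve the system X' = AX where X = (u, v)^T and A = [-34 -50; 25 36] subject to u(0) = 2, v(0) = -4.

u(t) = 26e^(t)sin(5t) + 2e^(t)cos(5t), v(t) = -18e^(t)sin(5t) - 4e^(t)cos(5t)

Coefficient matrix A = [[-34, -50], [25, 36]].
Characteristic polynomial det(A - λI) = λ^2 - 2λ + 26 = 0.
Eigenvalues λ = 1 ± 5i (complex conjugate pair).
For λ=1+5i: an eigenvector is (-1,1) - i(-3,2) = (-1 + 3i, 1 - 2i).
A real fundamental pair from Re and Im of e^((1+5i)t)v: X_1 = e^(t)(cos(5t)·(-1,1) + sin(5t)·(-3,2)), X_2 = e^(t)(sin(5t)·(-1,1) - cos(5t)·(-3,2)).
General solution: K_1X_1 + K_2X_2.
Applying u(0)=2, v(0)=-4 gives K_1=-8, K_2=-2.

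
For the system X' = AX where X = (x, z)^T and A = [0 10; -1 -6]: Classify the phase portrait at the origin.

A = [[0,10],[-1,-6]]; det(A-λI) = λ^2 + 6λ + 10.
λ = -3 ± i: negative real part.

stable spiral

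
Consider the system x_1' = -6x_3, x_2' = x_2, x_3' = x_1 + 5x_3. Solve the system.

Coefficient matrix A = [[0, 0, -6], [0, 1, 0], [1, 0, 5]].
det(A - λI) = 0 gives eigenvalues λ = 2, 3, 1.
For λ=2: eigenvector (3,0,-1).
For λ=3: eigenvector (-2,0,1).
For λ=1: eigenvector (0,1,0).
General solution: K_1e^(2t)(3,0,-1) + K_2e^(3t)(-2,0,1) + K_3e^(t)(0,1,0).

x_1(t) = 3K_1e^(2t) - 2K_2e^(3t), x_2(t) = K_3e^(t), x_3(t) = -K_1e^(2t) + K_2e^(3t)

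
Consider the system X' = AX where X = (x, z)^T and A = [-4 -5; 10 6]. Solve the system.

x(t) = K_1e^(t)sin(5t) - K_2e^(t)cos(5t), z(t) = -K_1e^(t)sin(5t) - K_1e^(t)cos(5t) - K_2e^(t)sin(5t) + K_2e^(t)cos(5t)

Coefficient matrix A = [[-4, -5], [10, 6]].
Characteristic polynomial det(A - λI) = λ^2 - 2λ + 26 = 0.
Eigenvalues λ = 1 ± 5i (complex conjugate pair).
For λ=1+5i: an eigenvector is (0,-1) - i(1,-1) = (0 - i, -1 + i).
A real fundamental pair from Re and Im of e^((1+5i)t)v: X_1 = e^(t)(cos(5t)·(0,-1) + sin(5t)·(1,-1)), X_2 = e^(t)(sin(5t)·(0,-1) - cos(5t)·(1,-1)).
General solution: K_1X_1 + K_2X_2.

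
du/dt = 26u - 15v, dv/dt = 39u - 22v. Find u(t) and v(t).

Coefficient matrix A = [[26, -15], [39, -22]].
Characteristic polynomial det(A - λI) = λ^2 - 4λ + 13 = 0.
Eigenvalues λ = 2 ± 3i (complex conjugate pair).
For λ=2+3i: an eigenvector is (-2,-3) - i(-1,-2) = (-2 + i, -3 + 2i).
A real fundamental pair from Re and Im of e^((2+3i)t)v: X_1 = e^(2t)(cos(3t)·(-2,-3) + sin(3t)·(-1,-2)), X_2 = e^(2t)(sin(3t)·(-2,-3) - cos(3t)·(-1,-2)).
General solution: C_1X_1 + C_2X_2.

u(t) = -C_1e^(2t)sin(3t) - 2C_1e^(2t)cos(3t) - 2C_2e^(2t)sin(3t) + C_2e^(2t)cos(3t), v(t) = -2C_1e^(2t)sin(3t) - 3C_1e^(2t)cos(3t) - 3C_2e^(2t)sin(3t) + 2C_2e^(2t)cos(3t)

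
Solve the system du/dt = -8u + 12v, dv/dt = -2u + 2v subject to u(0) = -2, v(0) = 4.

u(t) = 28e^(-2t) - 30e^(-4t), v(t) = 14e^(-2t) - 10e^(-4t)

Coefficient matrix A = [[-8, 12], [-2, 2]].
Characteristic polynomial det(A - λI) = λ^2 + 6λ + 8 = 0.
Eigenvalues λ = -2, -4.
For λ=-2: (A-λI) row 1 is [-6, 12], so an eigenvector is (-2, -1).
For λ=-4: (A-λI) row 1 is [-4, 12], so an eigenvector is (-3, -1).
General solution: c_1e^(-2t)(-2,-1) + c_2e^(-4t)(-3,-1).
Applying u(0)=-2, v(0)=4 gives c_1=-14, c_2=10.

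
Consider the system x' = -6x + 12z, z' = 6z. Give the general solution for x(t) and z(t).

x(t) = K_1e^(6t) - K_2e^(-6t), z(t) = K_1e^(6t)

Coefficient matrix A = [[-6, 12], [0, 6]].
Characteristic polynomial det(A - λI) = λ^2 - 36 = 0.
Eigenvalues λ = 6, -6.
For λ=6: (A-λI) row 1 is [-12, 12], so an eigenvector is (1, 1).
For λ=-6: (A-λI) row 1 is [0, 12], so an eigenvector is (-1, 0).
General solution: K_1e^(6t)(1,1) + K_2e^(-6t)(-1,0).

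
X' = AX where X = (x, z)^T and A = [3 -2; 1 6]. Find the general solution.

x(t) = c_1e^(5t) + 2c_2e^(4t), z(t) = -c_1e^(5t) - c_2e^(4t)

Coefficient matrix A = [[3, -2], [1, 6]].
Characteristic polynomial det(A - λI) = λ^2 - 9λ + 20 = 0.
Eigenvalues λ = 5, 4.
For λ=5: (A-λI) row 1 is [-2, -2], so an eigenvector is (1, -1).
For λ=4: (A-λI) row 1 is [-1, -2], so an eigenvector is (2, -1).
General solution: c_1e^(5t)(1,-1) + c_2e^(4t)(2,-1).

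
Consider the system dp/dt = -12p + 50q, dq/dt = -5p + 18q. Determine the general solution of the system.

Coefficient matrix A = [[-12, 50], [-5, 18]].
Characteristic polynomial det(A - λI) = λ^2 - 6λ + 34 = 0.
Eigenvalues λ = 3 ± 5i (complex conjugate pair).
For λ=3+5i: an eigenvector is (3,1) - i(1,0) = (3 - i, 1).
A real fundamental pair from Re and Im of e^((3+5i)t)v: X_1 = e^(3t)(cos(5t)·(3,1) + sin(5t)·(1,0)), X_2 = e^(3t)(sin(5t)·(3,1) - cos(5t)·(1,0)).
General solution: C_1X_1 + C_2X_2.

p(t) = C_1e^(3t)sin(5t) + 3C_1e^(3t)cos(5t) + 3C_2e^(3t)sin(5t) - C_2e^(3t)cos(5t), q(t) = C_1e^(3t)cos(5t) + C_2e^(3t)sin(5t)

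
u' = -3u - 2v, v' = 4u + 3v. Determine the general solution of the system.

Coefficient matrix A = [[-3, -2], [4, 3]].
Characteristic polynomial det(A - λI) = λ^2 - 1 = 0.
Eigenvalues λ = 1, -1.
For λ=1: (A-λI) row 1 is [-4, -2], so an eigenvector is (1, -2).
For λ=-1: (A-λI) row 1 is [-2, -2], so an eigenvector is (1, -1).
General solution: c_1e^(t)(1,-2) + c_2e^(-t)(1,-1).

u(t) = c_1e^(t) + c_2e^(-t), v(t) = -2c_1e^(t) - c_2e^(-t)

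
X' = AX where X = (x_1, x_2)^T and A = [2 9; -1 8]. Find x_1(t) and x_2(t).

x_1(t) = -3c_1e^(5t) - 3c_2te^(5t) - 2c_2e^(5t), x_2(t) = -c_1e^(5t) - c_2te^(5t) - c_2e^(5t)

Coefficient matrix A = [[2, 9], [-1, 8]].
Characteristic polynomial det(A - λI) = λ^2 - 10λ + 25 = 0.
Single eigenvalue λ = 5 with algebraic multiplicity 2.
Eigenvector v = (-3,-1); generalized eigenvector w with (A-λI)w=v is (-2,-1).
General solution: e^(5t)[c_1·v + c_2·(t·v + w)].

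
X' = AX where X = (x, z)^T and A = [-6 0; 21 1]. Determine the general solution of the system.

x(t) = -K_1e^(-6t), z(t) = 3K_1e^(-6t) - K_2e^(t)

Coefficient matrix A = [[-6, 0], [21, 1]].
Characteristic polynomial det(A - λI) = λ^2 + 5λ - 6 = 0.
Eigenvalues λ = -6, 1.
For λ=-6: (A-λI) row 2 is [21, 7], so an eigenvector is (-1, 3).
For λ=1: (A-λI) row 1 is [-7, 0], so an eigenvector is (0, -1).
General solution: K_1e^(-6t)(-1,3) + K_2e^(t)(0,-1).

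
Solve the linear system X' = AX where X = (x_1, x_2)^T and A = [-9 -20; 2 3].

Coefficient matrix A = [[-9, -20], [2, 3]].
Characteristic polynomial det(A - λI) = λ^2 + 6λ + 13 = 0.
Eigenvalues λ = -3 ± 2i (complex conjugate pair).
For λ=-3+2i: an eigenvector is (-3,1) - i(-1,0) = (-3 + i, 1).
A real fundamental pair from Re and Im of e^((-3+2i)t)v: X_1 = e^(-3t)(cos(2t)·(-3,1) + sin(2t)·(-1,0)), X_2 = e^(-3t)(sin(2t)·(-3,1) - cos(2t)·(-1,0)).
General solution: K_1X_1 + K_2X_2.

x_1(t) = -K_1e^(-3t)sin(2t) - 3K_1e^(-3t)cos(2t) - 3K_2e^(-3t)sin(2t) + K_2e^(-3t)cos(2t), x_2(t) = K_1e^(-3t)cos(2t) + K_2e^(-3t)sin(2t)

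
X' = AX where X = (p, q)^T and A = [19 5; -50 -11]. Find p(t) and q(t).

p(t) = C_1e^(4t)cos(5t) + C_2e^(4t)sin(5t), q(t) = -C_1e^(4t)sin(5t) - 3C_1e^(4t)cos(5t) - 3C_2e^(4t)sin(5t) + C_2e^(4t)cos(5t)

Coefficient matrix A = [[19, 5], [-50, -11]].
Characteristic polynomial det(A - λI) = λ^2 - 8λ + 41 = 0.
Eigenvalues λ = 4 ± 5i (complex conjugate pair).
For λ=4+5i: an eigenvector is (1,-3) - i(0,-1) = (1, -3 + i).
A real fundamental pair from Re and Im of e^((4+5i)t)v: X_1 = e^(4t)(cos(5t)·(1,-3) + sin(5t)·(0,-1)), X_2 = e^(4t)(sin(5t)·(1,-3) - cos(5t)·(0,-1)).
General solution: C_1X_1 + C_2X_2.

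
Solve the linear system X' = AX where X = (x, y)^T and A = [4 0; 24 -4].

x(t) = K_1e^(4t), y(t) = 3K_1e^(4t) - K_2e^(-4t)

Coefficient matrix A = [[4, 0], [24, -4]].
Characteristic polynomial det(A - λI) = λ^2 - 16 = 0.
Eigenvalues λ = 4, -4.
For λ=4: (A-λI) row 2 is [24, -8], so an eigenvector is (1, 3).
For λ=-4: (A-λI) row 1 is [8, 0], so an eigenvector is (0, -1).
General solution: K_1e^(4t)(1,3) + K_2e^(-4t)(0,-1).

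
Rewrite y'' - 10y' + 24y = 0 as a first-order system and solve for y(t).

y(t) = c_1e^(4t) + c_2e^(6t)

Let x_1 = y, x_2 = y'. Then x_1' = x_2 and x_2' = -24x_1 + 10x_2.
A = [[0,1],[-24,10]]; det(A-λI) = λ^2 - 10λ + 24.
Eigenvalues λ = 4, 6 with eigenvectors (1,4), (1,6).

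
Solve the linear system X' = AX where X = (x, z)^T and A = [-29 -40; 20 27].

x(t) = -3C_1e^(-t)sin(4t) - C_1e^(-t)cos(4t) - C_2e^(-t)sin(4t) + 3C_2e^(-t)cos(4t), z(t) = 2C_1e^(-t)sin(4t) + C_1e^(-t)cos(4t) + C_2e^(-t)sin(4t) - 2C_2e^(-t)cos(4t)

Coefficient matrix A = [[-29, -40], [20, 27]].
Characteristic polynomial det(A - λI) = λ^2 + 2λ + 17 = 0.
Eigenvalues λ = -1 ± 4i (complex conjugate pair).
For λ=-1+4i: an eigenvector is (-1,1) - i(-3,2) = (-1 + 3i, 1 - 2i).
A real fundamental pair from Re and Im of e^((-1+4i)t)v: X_1 = e^(-t)(cos(4t)·(-1,1) + sin(4t)·(-3,2)), X_2 = e^(-t)(sin(4t)·(-1,1) - cos(4t)·(-3,2)).
General solution: C_1X_1 + C_2X_2.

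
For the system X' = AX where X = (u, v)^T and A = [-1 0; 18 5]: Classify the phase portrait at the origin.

A = [[-1,0],[18,5]]; det(A-λI) = λ^2 - 4λ - 5.
λ = -1, 5: opposite signs.

saddle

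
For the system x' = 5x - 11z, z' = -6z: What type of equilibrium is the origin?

A = [[5,-11],[0,-6]]; det(A-λI) = λ^2 + λ - 30.
λ = 5, -6: opposite signs.

saddle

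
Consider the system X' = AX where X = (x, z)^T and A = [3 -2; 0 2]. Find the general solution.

Coefficient matrix A = [[3, -2], [0, 2]].
Characteristic polynomial det(A - λI) = λ^2 - 5λ + 6 = 0.
Eigenvalues λ = 3, 2.
For λ=3: (A-λI) row 1 is [0, -2], so an eigenvector is (1, 0).
For λ=2: (A-λI) row 1 is [1, -2], so an eigenvector is (2, 1).
General solution: K_1e^(3t)(1,0) + K_2e^(2t)(2,1).

x(t) = K_1e^(3t) + 2K_2e^(2t), z(t) = K_2e^(2t)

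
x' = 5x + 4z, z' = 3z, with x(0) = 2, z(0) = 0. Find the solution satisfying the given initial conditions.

Coefficient matrix A = [[5, 4], [0, 3]].
Characteristic polynomial det(A - λI) = λ^2 - 8λ + 15 = 0.
Eigenvalues λ = 5, 3.
For λ=5: (A-λI) row 1 is [0, 4], so an eigenvector is (1, 0).
For λ=3: (A-λI) row 1 is [2, 4], so an eigenvector is (-2, 1).
General solution: K_1e^(5t)(1,0) + K_2e^(3t)(-2,1).
Applying x(0)=2, z(0)=0 gives K_1=2, K_2=0.

x(t) = 2e^(5t), z(t) = 0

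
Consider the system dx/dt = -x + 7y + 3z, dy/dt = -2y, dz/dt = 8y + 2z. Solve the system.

x(t) = c_1e^(-t) - c_2e^(-2t) + c_3e^(2t), y(t) = c_2e^(-2t), z(t) = -2c_2e^(-2t) + c_3e^(2t)

Coefficient matrix A = [[-1, 7, 3], [0, -2, 0], [0, 8, 2]].
det(A - λI) = 0 gives eigenvalues λ = -1, -2, 2.
For λ=-1: eigenvector (1,0,0).
For λ=-2: eigenvector (-1,1,-2).
For λ=2: eigenvector (1,0,1).
General solution: c_1e^(-t)(1,0,0) + c_2e^(-2t)(-1,1,-2) + c_3e^(2t)(1,0,1).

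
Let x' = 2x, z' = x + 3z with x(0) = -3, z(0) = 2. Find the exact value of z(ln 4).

A = [[2,0],[1,3]]; eigenvalues λ = 3, 2.
Eigenvectors: (0,1) for λ=3, (-1,1) for λ=2.
From the initial condition, c_1 = -1, c_2 = 3.
z(ln 4) = (-1)(4^3)(1) + (3)(4^2)(1) = -16.

-16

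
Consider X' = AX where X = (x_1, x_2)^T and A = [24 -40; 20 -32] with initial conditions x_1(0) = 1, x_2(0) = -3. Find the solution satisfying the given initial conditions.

Coefficient matrix A = [[24, -40], [20, -32]].
Characteristic polynomial det(A - λI) = λ^2 + 8λ + 32 = 0.
Eigenvalues λ = -4 ± 4i (complex conjugate pair).
For λ=-4+4i: an eigenvector is (3,2) - i(1,1) = (3 - i, 2 - i).
A real fundamental pair from Re and Im of e^((-4+4i)t)v: X_1 = e^(-4t)(cos(4t)·(3,2) + sin(4t)·(1,1)), X_2 = e^(-4t)(sin(4t)·(3,2) - cos(4t)·(1,1)).
General solution: K_1X_1 + K_2X_2.
Applying x_1(0)=1, x_2(0)=-3 gives K_1=4, K_2=11.

x_1(t) = 37e^(-4t)sin(4t) + e^(-4t)cos(4t), x_2(t) = 26e^(-4t)sin(4t) - 3e^(-4t)cos(4t)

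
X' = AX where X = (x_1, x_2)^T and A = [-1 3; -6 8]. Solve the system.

Coefficient matrix A = [[-1, 3], [-6, 8]].
Characteristic polynomial det(A - λI) = λ^2 - 7λ + 10 = 0.
Eigenvalues λ = 5, 2.
For λ=5: (A-λI) row 1 is [-6, 3], so an eigenvector is (1, 2).
For λ=2: (A-λI) row 1 is [-3, 3], so an eigenvector is (-1, -1).
General solution: c_1e^(5t)(1,2) + c_2e^(2t)(-1,-1).

x_1(t) = c_1e^(5t) - c_2e^(2t), x_2(t) = 2c_1e^(5t) - c_2e^(2t)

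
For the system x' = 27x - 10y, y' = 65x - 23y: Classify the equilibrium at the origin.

A = [[27,-10],[65,-23]]; det(A-λI) = λ^2 - 4λ + 29.
λ = 2 ± 5i: positive real part.

unstable spiral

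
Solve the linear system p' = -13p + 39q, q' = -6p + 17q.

Coefficient matrix A = [[-13, 39], [-6, 17]].
Characteristic polynomial det(A - λI) = λ^2 - 4λ + 13 = 0.
Eigenvalues λ = 2 ± 3i (complex conjugate pair).
For λ=2+3i: an eigenvector is (2,1) - i(3,1) = (2 - 3i, 1 - i).
A real fundamental pair from Re and Im of e^((2+3i)t)v: X_1 = e^(2t)(cos(3t)·(2,1) + sin(3t)·(3,1)), X_2 = e^(2t)(sin(3t)·(2,1) - cos(3t)·(3,1)).
General solution: c_1X_1 + c_2X_2.

p(t) = 3c_1e^(2t)sin(3t) + 2c_1e^(2t)cos(3t) + 2c_2e^(2t)sin(3t) - 3c_2e^(2t)cos(3t), q(t) = c_1e^(2t)sin(3t) + c_1e^(2t)cos(3t) + c_2e^(2t)sin(3t) - c_2e^(2t)cos(3t)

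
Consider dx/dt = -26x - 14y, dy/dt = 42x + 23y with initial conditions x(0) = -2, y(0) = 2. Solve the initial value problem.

Coefficient matrix A = [[-26, -14], [42, 23]].
Characteristic polynomial det(A - λI) = λ^2 + 3λ - 10 = 0.
Eigenvalues λ = -5, 2.
For λ=-5: (A-λI) row 1 is [-21, -14], so an eigenvector is (-2, 3).
For λ=2: (A-λI) row 1 is [-28, -14], so an eigenvector is (1, -2).
General solution: c_1e^(-5t)(-2,3) + c_2e^(2t)(1,-2).
Applying x(0)=-2, y(0)=2 gives c_1=2, c_2=2.

x(t) = 2e^(2t) - 4e^(-5t), y(t) = -4e^(2t) + 6e^(-5t)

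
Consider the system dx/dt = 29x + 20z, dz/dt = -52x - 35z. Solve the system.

x(t) = K_1e^(-3t)sin(4t) + 2K_1e^(-3t)cos(4t) + 2K_2e^(-3t)sin(4t) - K_2e^(-3t)cos(4t), z(t) = -2K_1e^(-3t)sin(4t) - 3K_1e^(-3t)cos(4t) - 3K_2e^(-3t)sin(4t) + 2K_2e^(-3t)cos(4t)

Coefficient matrix A = [[29, 20], [-52, -35]].
Characteristic polynomial det(A - λI) = λ^2 + 6λ + 25 = 0.
Eigenvalues λ = -3 ± 4i (complex conjugate pair).
For λ=-3+4i: an eigenvector is (2,-3) - i(1,-2) = (2 - i, -3 + 2i).
A real fundamental pair from Re and Im of e^((-3+4i)t)v: X_1 = e^(-3t)(cos(4t)·(2,-3) + sin(4t)·(1,-2)), X_2 = e^(-3t)(sin(4t)·(2,-3) - cos(4t)·(1,-2)).
General solution: K_1X_1 + K_2X_2.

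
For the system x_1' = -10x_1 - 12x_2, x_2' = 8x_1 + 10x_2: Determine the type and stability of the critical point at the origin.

saddle

A = [[-10,-12],[8,10]]; det(A-λI) = λ^2 - 4.
λ = 2, -2: opposite signs.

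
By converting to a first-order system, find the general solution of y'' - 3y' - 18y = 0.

y(t) = K_1e^(-3t) + K_2e^(6t)

Let x_1 = y, x_2 = y'. Then x_1' = x_2 and x_2' = 18x_1 + 3x_2.
A = [[0,1],[18,3]]; det(A-λI) = λ^2 - 3λ - 18.
Eigenvalues λ = -3, 6 with eigenvectors (1,-3), (1,6).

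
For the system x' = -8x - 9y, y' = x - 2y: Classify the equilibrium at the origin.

stable improper node

A = [[-8,-9],[1,-2]]; det(A-λI) = λ^2 + 10λ + 25.
repeated λ = -5 with a single eigenvector.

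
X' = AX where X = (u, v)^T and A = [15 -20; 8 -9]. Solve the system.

u(t) = 2c_1e^(3t)sin(4t) - c_1e^(3t)cos(4t) - c_2e^(3t)sin(4t) - 2c_2e^(3t)cos(4t), v(t) = c_1e^(3t)sin(4t) - c_1e^(3t)cos(4t) - c_2e^(3t)sin(4t) - c_2e^(3t)cos(4t)

Coefficient matrix A = [[15, -20], [8, -9]].
Characteristic polynomial det(A - λI) = λ^2 - 6λ + 25 = 0.
Eigenvalues λ = 3 ± 4i (complex conjugate pair).
For λ=3+4i: an eigenvector is (-1,-1) - i(2,1) = (-1 - 2i, -1 - i).
A real fundamental pair from Re and Im of e^((3+4i)t)v: X_1 = e^(3t)(cos(4t)·(-1,-1) + sin(4t)·(2,1)), X_2 = e^(3t)(sin(4t)·(-1,-1) - cos(4t)·(2,1)).
General solution: c_1X_1 + c_2X_2.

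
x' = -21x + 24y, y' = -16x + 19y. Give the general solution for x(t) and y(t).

x(t) = 3c_1e^(-5t) + c_2e^(3t), y(t) = 2c_1e^(-5t) + c_2e^(3t)

Coefficient matrix A = [[-21, 24], [-16, 19]].
Characteristic polynomial det(A - λI) = λ^2 + 2λ - 15 = 0.
Eigenvalues λ = -5, 3.
For λ=-5: (A-λI) row 1 is [-16, 24], so an eigenvector is (3, 2).
For λ=3: (A-λI) row 1 is [-24, 24], so an eigenvector is (1, 1).
General solution: c_1e^(-5t)(3,2) + c_2e^(3t)(1,1).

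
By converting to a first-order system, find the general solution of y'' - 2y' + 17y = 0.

Let x_1 = y, x_2 = y'. Then x_1' = x_2 and x_2' = -17x_1 + 2x_2.
A = [[0,1],[-17,2]]; det(A-λI) = λ^2 - 2λ + 17.
Eigenvalues λ = 1 ± 4i.

y(t) = C_1e^(t)cos(4t) + C_2e^(t)sin(4t)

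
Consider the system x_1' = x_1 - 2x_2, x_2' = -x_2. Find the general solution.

x_1(t) = C_1e^(-t) - C_2e^(t), x_2(t) = C_1e^(-t)

Coefficient matrix A = [[1, -2], [0, -1]].
Characteristic polynomial det(A - λI) = λ^2 - 1 = 0.
Eigenvalues λ = -1, 1.
For λ=-1: (A-λI) row 1 is [2, -2], so an eigenvector is (1, 1).
For λ=1: (A-λI) row 1 is [0, -2], so an eigenvector is (-1, 0).
General solution: C_1e^(-t)(1,1) + C_2e^(t)(-1,0).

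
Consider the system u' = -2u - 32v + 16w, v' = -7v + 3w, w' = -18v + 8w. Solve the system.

Coefficient matrix A = [[-2, -32, 16], [0, -7, 3], [0, -18, 8]].
det(A - λI) = 0 gives eigenvalues λ = -2, 2, -1.
For λ=-2: eigenvector (1,0,0).
For λ=2: eigenvector (-4,-1,-3).
For λ=-1: eigenvector (0,1,2).
General solution: K_1e^(-2t)(1,0,0) + K_2e^(2t)(-4,-1,-3) + K_3e^(-t)(0,1,2).

u(t) = K_1e^(-2t) - 4K_2e^(2t), v(t) = -K_2e^(2t) + K_3e^(-t), w(t) = -3K_2e^(2t) + 2K_3e^(-t)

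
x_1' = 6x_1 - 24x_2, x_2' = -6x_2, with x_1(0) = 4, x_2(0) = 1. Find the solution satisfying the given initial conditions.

x_1(t) = 2e^(6t) + 2e^(-6t), x_2(t) = e^(-6t)

Coefficient matrix A = [[6, -24], [0, -6]].
Characteristic polynomial det(A - λI) = λ^2 - 36 = 0.
Eigenvalues λ = 6, -6.
For λ=6: (A-λI) row 1 is [0, -24], so an eigenvector is (1, 0).
For λ=-6: (A-λI) row 1 is [12, -24], so an eigenvector is (-2, -1).
General solution: c_1e^(6t)(1,0) + c_2e^(-6t)(-2,-1).
Applying x_1(0)=4, x_2(0)=1 gives c_1=2, c_2=-1.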